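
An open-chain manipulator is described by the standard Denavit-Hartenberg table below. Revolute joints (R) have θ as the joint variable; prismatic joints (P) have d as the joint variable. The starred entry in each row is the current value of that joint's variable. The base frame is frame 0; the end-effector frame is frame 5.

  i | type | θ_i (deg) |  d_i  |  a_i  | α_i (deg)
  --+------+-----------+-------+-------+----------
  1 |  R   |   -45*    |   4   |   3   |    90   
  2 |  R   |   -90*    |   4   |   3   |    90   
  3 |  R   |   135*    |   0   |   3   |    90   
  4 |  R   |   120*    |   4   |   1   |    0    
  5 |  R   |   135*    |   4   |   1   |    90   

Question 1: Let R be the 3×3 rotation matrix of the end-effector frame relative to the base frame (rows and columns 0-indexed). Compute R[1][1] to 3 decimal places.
-0.500

End-effector y-axis (col 1 of R) = (-0.5000,-0.5000,-0.7071)
R[1][1] = -0.5000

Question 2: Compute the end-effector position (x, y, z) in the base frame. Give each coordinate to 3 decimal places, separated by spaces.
-5.757 -10.141 -3.072

after link 1: o_1 = (2.1213, -2.1213, 4.0000)
after link 2: o_2 = (-0.7071, -4.9497, 1.0000)
after link 3: o_3 = (-2.2071, -6.4497, 3.1213)
after link 4: o_4 = (-4.5695, -7.5874, -0.0607)
after link 5: o_5 = (-5.7571, -10.1410, -3.0721)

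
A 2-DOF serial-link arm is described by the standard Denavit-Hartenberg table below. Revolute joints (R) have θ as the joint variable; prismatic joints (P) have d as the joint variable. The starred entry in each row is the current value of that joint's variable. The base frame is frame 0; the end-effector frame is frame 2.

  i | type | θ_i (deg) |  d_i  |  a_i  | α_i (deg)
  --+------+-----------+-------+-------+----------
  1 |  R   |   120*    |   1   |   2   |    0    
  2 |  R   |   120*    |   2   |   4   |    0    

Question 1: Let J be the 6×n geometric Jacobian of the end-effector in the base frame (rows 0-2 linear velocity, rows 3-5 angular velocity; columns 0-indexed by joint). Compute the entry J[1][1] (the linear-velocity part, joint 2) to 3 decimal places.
-2.000

axis z_1 = (0.0000,0.0000,1.0000); lever o_n−o_1 = (-2.0000,-3.4641,2.0000)
cross product → J_v[:, 1] = (3.4641,-2.0000,0.0000)
J_ω[:, 1] = z_1
entry J[1][1] = -2.0000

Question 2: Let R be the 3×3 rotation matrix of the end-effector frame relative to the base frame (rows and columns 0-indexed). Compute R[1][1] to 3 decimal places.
End-effector y-axis (col 1 of R) = (0.8660,-0.5000,0.0000)
R[1][1] = -0.5000

-0.500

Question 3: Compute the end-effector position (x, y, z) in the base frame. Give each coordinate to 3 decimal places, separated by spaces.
-3.000 -1.732 3.000

after link 1: o_1 = (-1.0000, 1.7321, 1.0000)
after link 2: o_2 = (-3.0000, -1.7321, 3.0000)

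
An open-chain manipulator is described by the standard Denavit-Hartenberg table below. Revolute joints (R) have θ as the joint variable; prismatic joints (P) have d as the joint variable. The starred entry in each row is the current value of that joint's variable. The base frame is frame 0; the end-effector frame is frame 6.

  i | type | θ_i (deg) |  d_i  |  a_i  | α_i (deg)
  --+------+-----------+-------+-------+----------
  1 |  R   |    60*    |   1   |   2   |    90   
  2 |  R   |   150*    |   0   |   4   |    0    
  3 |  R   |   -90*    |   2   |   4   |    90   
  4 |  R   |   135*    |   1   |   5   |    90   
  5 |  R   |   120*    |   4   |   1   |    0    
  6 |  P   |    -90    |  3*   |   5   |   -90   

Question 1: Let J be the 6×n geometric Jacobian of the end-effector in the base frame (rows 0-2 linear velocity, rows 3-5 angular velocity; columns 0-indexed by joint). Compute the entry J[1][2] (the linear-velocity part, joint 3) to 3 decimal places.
axis z_2 = (0.8660,-0.5000,0.0000); lever o_n−o_2 = (13.9930,-2.1506,0.1604)
cross product → J_v[:, 2] = (-0.0802,-0.1389,5.1340)
J_ω[:, 2] = z_2
entry J[1][2] = -0.1389

-0.139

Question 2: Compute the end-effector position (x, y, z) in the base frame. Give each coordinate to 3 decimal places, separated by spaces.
after link 1: o_1 = (1.0000, 1.7321, 1.0000)
after link 2: o_2 = (-0.7321, -1.2679, 3.0000)
after link 3: o_3 = (2.0000, -0.5359, 6.4641)
after link 4: o_4 = (4.6110, -3.0846, 2.9022)
after link 5: o_5 = (7.9248, -2.2947, 5.2249)
after link 6: o_6 = (13.2610, -3.4185, 3.1604)

13.261 -3.419 3.160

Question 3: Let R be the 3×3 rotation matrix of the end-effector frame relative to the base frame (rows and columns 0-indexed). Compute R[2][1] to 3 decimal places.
-0.612

End-effector y-axis (col 1 of R) = (-0.7891,0.0474,-0.6124)
R[2][1] = -0.6124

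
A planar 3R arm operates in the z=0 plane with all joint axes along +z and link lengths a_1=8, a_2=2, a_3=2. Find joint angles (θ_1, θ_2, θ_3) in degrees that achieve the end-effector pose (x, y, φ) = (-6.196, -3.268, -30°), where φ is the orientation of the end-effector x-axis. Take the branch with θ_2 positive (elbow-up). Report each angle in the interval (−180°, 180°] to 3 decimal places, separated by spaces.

wrist centre = target − a_3·(cos φ, sin φ) = (-7.9281, -2.2680)
cos θ_2 = (67.9978−8²−2²)/(2·8·2) = -0.0001; θ_2 = 90.0039° (elbow-up)
β = atan2(-2.2680,-7.9281) = -164.0356°; ψ = atan2(2.0000,7.9999) = 14.0365°
θ_1 = β − ψ = -178.0721°
θ_3 = φ − θ_1 − θ_2 = 58.0682° (wrapped to (-180°,180°])

-178.072 90.004 58.068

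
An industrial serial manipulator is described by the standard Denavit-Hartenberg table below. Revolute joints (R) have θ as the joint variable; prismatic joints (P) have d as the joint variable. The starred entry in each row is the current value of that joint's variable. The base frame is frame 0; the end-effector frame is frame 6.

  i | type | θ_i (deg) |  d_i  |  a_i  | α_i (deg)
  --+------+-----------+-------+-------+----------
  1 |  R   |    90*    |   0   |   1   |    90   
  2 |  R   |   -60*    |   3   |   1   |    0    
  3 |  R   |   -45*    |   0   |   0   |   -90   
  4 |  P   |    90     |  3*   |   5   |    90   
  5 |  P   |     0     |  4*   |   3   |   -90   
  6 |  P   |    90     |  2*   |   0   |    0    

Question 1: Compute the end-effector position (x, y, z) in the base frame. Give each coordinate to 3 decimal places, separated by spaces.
after link 1: o_1 = (0.0000, 1.0000, 0.0000)
after link 2: o_2 = (3.0000, 1.5000, -0.8660)
after link 3: o_3 = (3.0000, 1.5000, -0.8660)
after link 4: o_4 = (-2.0000, 4.3978, -1.6425)
after link 5: o_5 = (-5.0000, 3.3625, -5.5062)
after link 6: o_6 = (-5.0000, 5.2944, -6.0238)

-5.000 5.294 -6.024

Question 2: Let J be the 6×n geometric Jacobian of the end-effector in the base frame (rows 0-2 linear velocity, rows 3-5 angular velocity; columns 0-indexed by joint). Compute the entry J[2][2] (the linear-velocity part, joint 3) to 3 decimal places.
axis z_2 = (1.0000,-0.0000,0.0000); lever o_n−o_2 = (-8.0000,3.7944,-5.1578)
cross product → J_v[:, 2] = (0.0000,5.1578,3.7944)
J_ω[:, 2] = z_2
entry J[2][2] = 3.7944

3.794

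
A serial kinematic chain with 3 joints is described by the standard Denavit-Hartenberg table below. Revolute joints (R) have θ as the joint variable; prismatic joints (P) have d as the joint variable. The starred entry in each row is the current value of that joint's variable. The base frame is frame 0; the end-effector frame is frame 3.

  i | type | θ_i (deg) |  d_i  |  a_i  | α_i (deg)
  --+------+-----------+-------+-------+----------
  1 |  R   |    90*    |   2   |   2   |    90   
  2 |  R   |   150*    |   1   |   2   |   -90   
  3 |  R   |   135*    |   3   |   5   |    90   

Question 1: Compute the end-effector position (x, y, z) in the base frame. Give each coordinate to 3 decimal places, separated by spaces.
after link 1: o_1 = (0.0000, 2.0000, 2.0000)
after link 2: o_2 = (1.0000, 0.2679, 3.0000)
after link 3: o_3 = (-2.5355, 1.8298, -1.3658)

-2.536 1.830 -1.366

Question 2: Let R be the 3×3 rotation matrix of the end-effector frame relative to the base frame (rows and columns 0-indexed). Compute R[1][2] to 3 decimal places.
End-effector z-axis (col 2 of R) = (-0.7071,-0.6124,0.3536)
R[1][2] = -0.6124

-0.612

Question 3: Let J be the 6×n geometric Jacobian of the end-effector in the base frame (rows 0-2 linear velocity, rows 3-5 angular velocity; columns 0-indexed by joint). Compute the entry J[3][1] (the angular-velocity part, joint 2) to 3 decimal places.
1.000

axis z_1 = (1.0000,-0.0000,0.0000); lever o_n−o_1 = (-2.5355,-0.1702,-3.3658)
cross product → J_v[:, 1] = (0.0000,3.3658,-0.1702)
J_ω[:, 1] = z_1
entry J[3][1] = 1.0000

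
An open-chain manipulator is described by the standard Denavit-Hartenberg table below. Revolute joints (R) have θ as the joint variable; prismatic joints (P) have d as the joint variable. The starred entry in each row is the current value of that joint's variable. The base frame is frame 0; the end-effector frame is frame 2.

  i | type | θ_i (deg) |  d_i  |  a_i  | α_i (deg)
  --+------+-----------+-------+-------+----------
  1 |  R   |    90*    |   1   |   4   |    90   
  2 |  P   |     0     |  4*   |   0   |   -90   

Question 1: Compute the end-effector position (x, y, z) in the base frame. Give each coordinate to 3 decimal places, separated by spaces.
4.000 4.000 1.000

after link 1: o_1 = (0.0000, 4.0000, 1.0000)
after link 2: o_2 = (4.0000, 4.0000, 1.0000)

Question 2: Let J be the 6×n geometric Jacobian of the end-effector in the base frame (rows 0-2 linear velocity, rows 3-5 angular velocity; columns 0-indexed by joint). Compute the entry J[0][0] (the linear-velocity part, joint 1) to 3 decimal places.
-4.000

axis z_0 = ẑ; lever o_n−o_0 = (4.0000,4.0000,1.0000)
cross product → J_v[:, 0] = (-4.0000,4.0000,0.0000)
J_ω[:, 0] = z_0
entry J[0][0] = -4.0000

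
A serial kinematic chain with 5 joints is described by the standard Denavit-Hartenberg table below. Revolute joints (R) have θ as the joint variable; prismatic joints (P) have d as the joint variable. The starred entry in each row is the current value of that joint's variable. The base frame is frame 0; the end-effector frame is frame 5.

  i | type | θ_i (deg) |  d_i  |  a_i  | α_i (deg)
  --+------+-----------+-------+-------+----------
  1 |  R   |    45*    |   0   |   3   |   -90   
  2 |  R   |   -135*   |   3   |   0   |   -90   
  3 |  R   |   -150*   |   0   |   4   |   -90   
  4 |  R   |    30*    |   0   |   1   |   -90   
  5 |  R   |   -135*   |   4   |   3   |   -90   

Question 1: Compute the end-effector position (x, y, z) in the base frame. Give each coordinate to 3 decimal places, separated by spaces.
after link 1: o_1 = (2.1213, 2.1213, 0.0000)
after link 2: o_2 = (0.0000, 4.2426, 0.0000)
after link 3: o_3 = (0.3178, 7.3889, -2.4495)
after link 4: o_4 = (0.1367, 7.8201, -3.3334)
after link 5: o_5 = (-3.1993, 4.3689, -1.9331)

-3.199 4.369 -1.933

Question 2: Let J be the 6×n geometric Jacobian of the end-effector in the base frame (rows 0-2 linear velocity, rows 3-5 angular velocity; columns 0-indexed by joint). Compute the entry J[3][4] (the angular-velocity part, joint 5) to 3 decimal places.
-0.473

axis z_4 = (-0.4727,-0.8263,-0.3062); lever o_n−o_4 = (-3.3360,-3.4512,1.4003)
cross product → J_v[:, 4] = (-2.2137,1.6834,-1.1250)
J_ω[:, 4] = z_4
entry J[3][4] = -0.4727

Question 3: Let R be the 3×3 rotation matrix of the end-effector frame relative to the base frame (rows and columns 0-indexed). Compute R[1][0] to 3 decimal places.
End-effector x-axis (col 0 of R) = (-0.4817,-0.0487,0.8750)
R[1][0] = -0.0487

-0.049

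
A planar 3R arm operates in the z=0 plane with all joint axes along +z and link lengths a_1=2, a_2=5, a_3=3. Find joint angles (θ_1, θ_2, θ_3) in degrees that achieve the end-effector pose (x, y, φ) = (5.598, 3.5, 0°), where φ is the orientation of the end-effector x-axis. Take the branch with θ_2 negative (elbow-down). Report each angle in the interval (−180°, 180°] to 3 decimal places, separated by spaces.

wrist centre = target − a_3·(cos φ, sin φ) = (2.5980, 3.5000)
cos θ_2 = (18.9996−2²−5²)/(2·2·5) = -0.5000; θ_2 = -120.0013° (elbow-down)
β = atan2(3.5000,2.5980) = 53.4140°; ψ = atan2(-4.3301,-0.5001) = -96.5882°
θ_1 = β − ψ = 150.0022°
θ_3 = φ − θ_1 − θ_2 = -30.0009° (wrapped to (-180°,180°])

150.002 -120.001 -30.001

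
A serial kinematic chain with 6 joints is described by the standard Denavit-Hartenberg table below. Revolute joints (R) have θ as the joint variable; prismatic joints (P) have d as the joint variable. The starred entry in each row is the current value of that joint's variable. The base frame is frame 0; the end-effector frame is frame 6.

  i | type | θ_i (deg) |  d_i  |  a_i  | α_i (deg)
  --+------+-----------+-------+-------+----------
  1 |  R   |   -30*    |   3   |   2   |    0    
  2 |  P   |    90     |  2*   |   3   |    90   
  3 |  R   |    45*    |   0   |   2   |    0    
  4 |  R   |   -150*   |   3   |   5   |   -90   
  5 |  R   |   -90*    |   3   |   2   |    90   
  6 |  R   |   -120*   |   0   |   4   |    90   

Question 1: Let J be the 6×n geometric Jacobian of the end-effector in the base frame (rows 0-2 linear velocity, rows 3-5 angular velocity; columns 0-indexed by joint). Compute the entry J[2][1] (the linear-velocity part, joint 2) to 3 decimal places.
prismatic axis z_1 = (0.0000,0.0000,1.0000)
J_v[:, 1] = z_1; J_ω[:, 1] = (0,0,0)
entry J[2][1] = 1.0000

1.000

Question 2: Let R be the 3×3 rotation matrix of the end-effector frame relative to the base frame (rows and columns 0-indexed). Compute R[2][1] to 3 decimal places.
0.966

End-effector y-axis (col 1 of R) = (0.1294,0.2241,0.9659)
R[2][1] = 0.9659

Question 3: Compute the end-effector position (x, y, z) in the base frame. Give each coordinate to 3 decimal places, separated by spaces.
5.666 -0.186 1.705

after link 1: o_1 = (1.7321, -1.0000, 3.0000)
after link 2: o_2 = (3.2321, 1.5981, 5.0000)
after link 3: o_3 = (3.9392, 2.8228, 6.4142)
after link 4: o_4 = (5.8902, 0.2021, 1.5846)
after link 5: o_5 = (9.0711, 1.7117, 0.8081)
after link 6: o_6 = (5.6660, -0.1861, 1.7047)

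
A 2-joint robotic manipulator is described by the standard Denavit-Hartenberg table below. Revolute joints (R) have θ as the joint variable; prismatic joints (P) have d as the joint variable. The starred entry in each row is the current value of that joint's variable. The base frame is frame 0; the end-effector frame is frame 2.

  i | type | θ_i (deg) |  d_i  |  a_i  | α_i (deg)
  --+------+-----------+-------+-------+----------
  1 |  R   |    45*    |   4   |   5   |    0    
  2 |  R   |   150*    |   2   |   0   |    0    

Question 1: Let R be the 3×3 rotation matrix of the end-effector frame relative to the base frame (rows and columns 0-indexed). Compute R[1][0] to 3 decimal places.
-0.259

End-effector x-axis (col 0 of R) = (-0.9659,-0.2588,0.0000)
R[1][0] = -0.2588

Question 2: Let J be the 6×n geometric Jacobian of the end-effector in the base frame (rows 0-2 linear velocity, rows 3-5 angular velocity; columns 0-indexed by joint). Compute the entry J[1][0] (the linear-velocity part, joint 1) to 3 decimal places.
axis z_0 = ẑ; lever o_n−o_0 = (3.5355,3.5355,6.0000)
cross product → J_v[:, 0] = (-3.5355,3.5355,0.0000)
J_ω[:, 0] = z_0
entry J[1][0] = 3.5355

3.536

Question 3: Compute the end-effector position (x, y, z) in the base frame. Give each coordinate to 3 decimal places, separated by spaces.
after link 1: o_1 = (3.5355, 3.5355, 4.0000)
after link 2: o_2 = (3.5355, 3.5355, 6.0000)

3.536 3.536 6.000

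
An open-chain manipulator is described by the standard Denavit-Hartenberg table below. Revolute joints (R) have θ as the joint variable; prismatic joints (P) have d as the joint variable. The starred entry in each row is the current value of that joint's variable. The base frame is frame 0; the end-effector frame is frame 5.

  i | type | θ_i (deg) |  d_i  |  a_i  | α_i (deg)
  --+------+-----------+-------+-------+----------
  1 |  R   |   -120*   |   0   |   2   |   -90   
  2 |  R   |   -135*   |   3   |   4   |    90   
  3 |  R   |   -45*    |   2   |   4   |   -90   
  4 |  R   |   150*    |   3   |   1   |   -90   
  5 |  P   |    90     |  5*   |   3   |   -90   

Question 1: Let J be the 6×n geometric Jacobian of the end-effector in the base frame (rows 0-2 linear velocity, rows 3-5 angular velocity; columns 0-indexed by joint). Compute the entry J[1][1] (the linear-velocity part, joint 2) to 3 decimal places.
axis z_1 = (0.8660,-0.5000,0.0000); lever o_n−o_1 = (5.8438,5.0184,-0.9771)
cross product → J_v[:, 1] = (0.4886,0.8462,7.2679)
J_ω[:, 1] = z_1
entry J[1][1] = 0.8462

0.846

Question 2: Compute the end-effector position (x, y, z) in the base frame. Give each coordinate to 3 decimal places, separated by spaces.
4.844 3.286 -0.977

after link 1: o_1 = (-1.0000, -1.7321, 0.0000)
after link 2: o_2 = (3.0123, -0.7826, 2.8284)
after link 3: o_3 = (2.2699, 3.5884, 3.4142)
after link 4: o_4 = (4.9941, 2.8395, 4.8348)
after link 5: o_5 = (4.8438, 3.2863, -0.9771)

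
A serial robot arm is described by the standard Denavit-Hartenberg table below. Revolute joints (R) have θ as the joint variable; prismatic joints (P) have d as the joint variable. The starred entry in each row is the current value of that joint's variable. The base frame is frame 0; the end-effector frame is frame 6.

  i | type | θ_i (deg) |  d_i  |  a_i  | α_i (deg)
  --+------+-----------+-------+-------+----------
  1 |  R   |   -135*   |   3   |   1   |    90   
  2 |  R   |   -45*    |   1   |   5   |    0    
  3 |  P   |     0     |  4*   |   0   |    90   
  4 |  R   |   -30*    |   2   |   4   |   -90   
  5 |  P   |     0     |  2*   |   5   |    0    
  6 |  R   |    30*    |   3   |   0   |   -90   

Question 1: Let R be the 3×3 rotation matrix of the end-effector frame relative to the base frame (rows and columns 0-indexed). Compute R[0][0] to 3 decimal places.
-0.319

End-effector x-axis (col 0 of R) = (-0.3188,-0.9312,-0.1768)
R[0][0] = -0.3188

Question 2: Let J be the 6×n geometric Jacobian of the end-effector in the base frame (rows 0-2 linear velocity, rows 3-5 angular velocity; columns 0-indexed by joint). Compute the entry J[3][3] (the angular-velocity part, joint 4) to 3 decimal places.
0.500

axis z_3 = (0.5000,0.5000,-0.7071); lever o_n−o_3 = (-4.0270,-4.2672,-8.6933)
cross product → J_v[:, 3] = (-7.3641,7.1942,-0.1201)
J_ω[:, 3] = z_3
entry J[3][3] = 0.5000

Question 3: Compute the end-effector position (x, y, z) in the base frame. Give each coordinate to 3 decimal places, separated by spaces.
after link 1: o_1 = (-0.7071, -0.7071, 3.0000)
after link 2: o_2 = (-3.9142, -2.5000, -0.5355)
after link 3: o_3 = (-6.7426, 0.3284, -0.5355)
after link 4: o_4 = (-6.0605, -1.8178, -4.3992)
after link 5: o_5 = (-8.1825, -5.0259, -8.1682)
after link 6: o_6 = (-10.7696, -3.9388, -9.2289)

-10.770 -3.939 -9.229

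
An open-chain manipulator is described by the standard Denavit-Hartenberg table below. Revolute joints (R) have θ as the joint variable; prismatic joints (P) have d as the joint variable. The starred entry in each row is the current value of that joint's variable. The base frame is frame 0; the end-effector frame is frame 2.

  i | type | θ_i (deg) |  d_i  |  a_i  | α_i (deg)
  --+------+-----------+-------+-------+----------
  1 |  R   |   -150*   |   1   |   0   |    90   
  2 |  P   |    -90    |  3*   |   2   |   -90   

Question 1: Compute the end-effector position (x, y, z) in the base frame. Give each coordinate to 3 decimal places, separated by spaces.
after link 1: o_1 = (0.0000, 0.0000, 1.0000)
after link 2: o_2 = (-1.5000, 2.5981, -1.0000)

-1.500 2.598 -1.000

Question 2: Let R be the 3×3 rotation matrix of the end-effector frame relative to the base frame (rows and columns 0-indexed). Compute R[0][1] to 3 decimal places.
End-effector y-axis (col 1 of R) = (0.5000,-0.8660,-0.0000)
R[0][1] = 0.5000

0.500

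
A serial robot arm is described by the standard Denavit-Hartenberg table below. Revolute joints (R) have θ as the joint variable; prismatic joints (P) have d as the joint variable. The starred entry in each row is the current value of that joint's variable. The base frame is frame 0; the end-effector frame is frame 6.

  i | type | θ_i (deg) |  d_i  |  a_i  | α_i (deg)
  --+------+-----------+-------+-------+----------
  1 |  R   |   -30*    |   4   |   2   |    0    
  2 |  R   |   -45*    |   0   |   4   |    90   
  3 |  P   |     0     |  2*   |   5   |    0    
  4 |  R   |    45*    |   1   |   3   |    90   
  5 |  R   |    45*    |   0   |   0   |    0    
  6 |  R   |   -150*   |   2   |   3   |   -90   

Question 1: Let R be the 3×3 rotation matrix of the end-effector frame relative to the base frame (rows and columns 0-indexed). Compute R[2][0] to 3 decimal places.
-0.183

End-effector x-axis (col 0 of R) = (0.8856,0.4268,-0.1830)
R[2][0] = -0.1830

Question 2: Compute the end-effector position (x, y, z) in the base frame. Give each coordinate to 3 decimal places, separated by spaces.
after link 1: o_1 = (1.7321, -1.0000, 4.0000)
after link 2: o_2 = (2.7673, -4.8637, 4.0000)
after link 3: o_3 = (2.1296, -10.2110, 4.0000)
after link 4: o_4 = (1.7127, -12.5188, 6.1213)
after link 5: o_5 = (1.7127, -12.5188, 6.1213)
after link 6: o_6 = (4.7356, -12.6045, 4.1581)

4.736 -12.605 4.158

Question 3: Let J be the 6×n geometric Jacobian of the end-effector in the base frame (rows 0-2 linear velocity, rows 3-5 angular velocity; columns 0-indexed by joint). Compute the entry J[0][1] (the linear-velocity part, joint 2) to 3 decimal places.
11.605

axis z_1 = (0.0000,0.0000,1.0000); lever o_n−o_1 = (3.0036,-11.6045,0.1581)
cross product → J_v[:, 1] = (11.6045,3.0036,-0.0000)
J_ω[:, 1] = z_1
entry J[0][1] = 11.6045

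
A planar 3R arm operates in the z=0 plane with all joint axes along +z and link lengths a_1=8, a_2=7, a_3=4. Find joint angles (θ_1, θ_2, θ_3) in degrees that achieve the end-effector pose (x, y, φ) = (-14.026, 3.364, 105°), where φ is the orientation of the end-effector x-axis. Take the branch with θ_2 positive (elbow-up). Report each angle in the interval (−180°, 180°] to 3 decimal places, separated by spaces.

154.409 59.995 -109.404

wrist centre = target − a_3·(cos φ, sin φ) = (-12.9907, -0.4997)
cos θ_2 = (169.0086−8²−7²)/(2·8·7) = 0.5001; θ_2 = 59.9949° (elbow-up)
β = atan2(-0.4997,-12.9907) = -177.7971°; ψ = atan2(6.0619,11.5005) = 27.7935°
θ_1 = β − ψ = -205.5906°
θ_3 = φ − θ_1 − θ_2 = -109.4043° (wrapped to (-180°,180°])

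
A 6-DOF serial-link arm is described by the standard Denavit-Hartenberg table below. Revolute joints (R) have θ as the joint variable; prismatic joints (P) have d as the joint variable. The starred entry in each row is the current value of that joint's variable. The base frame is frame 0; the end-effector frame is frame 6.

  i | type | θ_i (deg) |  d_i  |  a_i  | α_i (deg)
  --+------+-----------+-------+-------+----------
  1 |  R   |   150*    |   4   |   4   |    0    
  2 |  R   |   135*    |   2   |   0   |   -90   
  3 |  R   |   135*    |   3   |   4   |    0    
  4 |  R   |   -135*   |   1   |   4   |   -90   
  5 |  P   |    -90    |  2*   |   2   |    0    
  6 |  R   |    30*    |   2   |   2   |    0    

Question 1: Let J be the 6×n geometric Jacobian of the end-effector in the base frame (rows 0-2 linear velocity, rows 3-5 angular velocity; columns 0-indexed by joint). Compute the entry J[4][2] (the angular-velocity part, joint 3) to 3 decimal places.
0.259

axis z_2 = (0.9659,0.2588,0.0000); lever o_n−o_2 = (8.0306,-0.0964,-6.8284)
cross product → J_v[:, 2] = (-1.7673,6.5958,-2.1716)
J_ω[:, 2] = z_2
entry J[4][2] = 0.2588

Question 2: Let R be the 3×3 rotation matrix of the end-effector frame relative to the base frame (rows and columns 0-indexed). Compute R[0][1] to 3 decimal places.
End-effector y-axis (col 1 of R) = (-0.2588,-0.9659,-0.0000)
R[0][1] = -0.2588

-0.259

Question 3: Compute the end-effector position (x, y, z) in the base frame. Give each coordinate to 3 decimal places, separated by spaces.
4.567 1.904 -0.828

after link 1: o_1 = (-3.4641, 2.0000, 4.0000)
after link 2: o_2 = (-3.4641, 2.0000, 6.0000)
after link 3: o_3 = (-1.2984, 5.5085, 3.1716)
after link 4: o_4 = (0.7028, 1.9036, 3.1716)
after link 5: o_5 = (2.6347, 2.4213, 1.1716)
after link 6: o_6 = (4.5665, 1.9036, -0.8284)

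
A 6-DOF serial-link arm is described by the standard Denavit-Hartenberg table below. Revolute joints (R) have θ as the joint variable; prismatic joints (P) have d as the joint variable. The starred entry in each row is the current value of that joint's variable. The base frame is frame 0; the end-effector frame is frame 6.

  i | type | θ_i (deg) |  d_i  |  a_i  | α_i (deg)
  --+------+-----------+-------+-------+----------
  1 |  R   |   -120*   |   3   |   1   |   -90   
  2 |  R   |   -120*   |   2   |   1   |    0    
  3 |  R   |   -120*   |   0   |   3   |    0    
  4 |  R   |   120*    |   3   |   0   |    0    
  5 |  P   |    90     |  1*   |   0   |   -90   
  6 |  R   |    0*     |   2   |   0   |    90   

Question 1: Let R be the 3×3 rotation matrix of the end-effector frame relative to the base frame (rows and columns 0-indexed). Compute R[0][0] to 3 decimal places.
End-effector x-axis (col 0 of R) = (-0.4330,-0.7500,0.5000)
R[0][0] = -0.4330

-0.433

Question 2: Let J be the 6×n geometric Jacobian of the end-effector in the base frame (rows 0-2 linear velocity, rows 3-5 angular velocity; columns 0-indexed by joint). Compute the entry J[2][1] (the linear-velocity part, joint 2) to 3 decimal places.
1.000

axis z_1 = (0.8660,-0.5000,0.0000); lever o_n−o_1 = (5.6962,-2.1340,-3.4641)
cross product → J_v[:, 1] = (1.7321,3.0000,1.0000)
J_ω[:, 1] = z_1
entry J[2][1] = 1.0000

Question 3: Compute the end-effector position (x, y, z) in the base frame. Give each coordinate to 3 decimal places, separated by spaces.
5.196 -3.000 -0.464

after link 1: o_1 = (-0.5000, -0.8660, 3.0000)
after link 2: o_2 = (1.4821, -1.4330, 3.8660)
after link 3: o_3 = (2.2321, -0.1340, 1.2679)
after link 4: o_4 = (4.8301, -1.6340, 1.2679)
after link 5: o_5 = (5.6962, -2.1340, 1.2679)
after link 6: o_6 = (5.1962, -3.0000, -0.4641)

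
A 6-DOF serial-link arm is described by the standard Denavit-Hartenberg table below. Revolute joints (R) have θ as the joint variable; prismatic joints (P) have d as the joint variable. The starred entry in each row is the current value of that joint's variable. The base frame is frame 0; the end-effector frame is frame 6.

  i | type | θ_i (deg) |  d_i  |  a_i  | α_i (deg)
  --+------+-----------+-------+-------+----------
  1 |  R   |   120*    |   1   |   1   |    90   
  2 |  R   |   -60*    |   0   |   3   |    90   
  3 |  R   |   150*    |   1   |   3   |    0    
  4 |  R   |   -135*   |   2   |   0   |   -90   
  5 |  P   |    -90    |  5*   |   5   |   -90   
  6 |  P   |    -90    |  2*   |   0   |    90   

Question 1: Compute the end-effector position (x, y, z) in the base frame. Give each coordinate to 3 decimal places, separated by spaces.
after link 1: o_1 = (-0.5000, 0.8660, 1.0000)
after link 2: o_2 = (-1.2500, 2.1651, -1.5981)
after link 3: o_3 = (1.1316, 1.0401, 0.1519)
after link 4: o_4 = (1.9976, -0.4599, -0.8481)
after link 5: o_5 = (8.6688, -2.3555, -2.2274)
after link 6: o_6 = (8.6341, -1.2601, -3.9004)

8.634 -1.260 -3.900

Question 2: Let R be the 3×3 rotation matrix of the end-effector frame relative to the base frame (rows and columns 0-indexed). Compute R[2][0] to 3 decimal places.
0.224

End-effector x-axis (col 0 of R) = (0.9012,0.3709,0.2241)
R[2][0] = 0.2241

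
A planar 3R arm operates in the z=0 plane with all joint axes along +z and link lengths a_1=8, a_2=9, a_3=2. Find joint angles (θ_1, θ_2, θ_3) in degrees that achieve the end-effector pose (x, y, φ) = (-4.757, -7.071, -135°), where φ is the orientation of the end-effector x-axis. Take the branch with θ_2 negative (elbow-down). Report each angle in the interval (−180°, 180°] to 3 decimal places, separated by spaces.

-44.996 -135.002 44.998

wrist centre = target − a_3·(cos φ, sin φ) = (-3.3428, -5.6568)
cos θ_2 = (43.1735−8²−9²)/(2·8·9) = -0.7071; θ_2 = -135.0018° (elbow-down)
β = atan2(-5.6568,-3.3428) = -120.5803°; ψ = atan2(-6.3638,1.6358) = -75.5839°
θ_1 = β − ψ = -44.9964°
θ_3 = φ − θ_1 − θ_2 = 44.9981° (wrapped to (-180°,180°])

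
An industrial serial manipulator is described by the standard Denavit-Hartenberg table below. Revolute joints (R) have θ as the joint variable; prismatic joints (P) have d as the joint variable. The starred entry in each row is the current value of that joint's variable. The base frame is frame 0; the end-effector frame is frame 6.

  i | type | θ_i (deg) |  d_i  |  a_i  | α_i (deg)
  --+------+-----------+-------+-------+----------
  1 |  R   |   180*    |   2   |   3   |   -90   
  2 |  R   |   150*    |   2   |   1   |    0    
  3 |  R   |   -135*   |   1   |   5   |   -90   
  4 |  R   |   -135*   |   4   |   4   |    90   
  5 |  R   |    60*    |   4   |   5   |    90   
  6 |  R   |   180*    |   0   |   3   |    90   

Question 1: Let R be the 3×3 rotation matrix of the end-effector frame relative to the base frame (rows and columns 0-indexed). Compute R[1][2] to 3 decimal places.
0.707

End-effector z-axis (col 2 of R) = (0.6830,0.7071,0.1830)
R[1][2] = 0.7071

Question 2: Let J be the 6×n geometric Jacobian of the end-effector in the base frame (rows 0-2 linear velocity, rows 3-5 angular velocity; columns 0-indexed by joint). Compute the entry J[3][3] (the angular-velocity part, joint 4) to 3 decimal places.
0.259

axis z_3 = (0.2588,-0.0000,-0.9659); lever o_n−o_3 = (7.6307,-0.7071,-3.8896)
cross product → J_v[:, 3] = (-0.6830,-6.3640,-0.1830)
J_ω[:, 3] = z_3
entry J[3][3] = 0.2588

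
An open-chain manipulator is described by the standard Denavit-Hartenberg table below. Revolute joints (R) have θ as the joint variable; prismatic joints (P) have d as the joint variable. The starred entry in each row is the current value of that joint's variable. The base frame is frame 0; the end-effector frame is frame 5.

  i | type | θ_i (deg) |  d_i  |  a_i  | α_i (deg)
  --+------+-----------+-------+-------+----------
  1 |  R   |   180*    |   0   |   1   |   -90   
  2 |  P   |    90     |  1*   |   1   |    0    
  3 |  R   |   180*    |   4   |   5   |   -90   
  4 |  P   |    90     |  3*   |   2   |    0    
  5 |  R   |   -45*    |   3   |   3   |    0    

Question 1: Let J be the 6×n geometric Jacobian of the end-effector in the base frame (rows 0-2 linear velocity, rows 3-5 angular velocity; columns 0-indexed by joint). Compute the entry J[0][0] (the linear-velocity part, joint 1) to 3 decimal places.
0.879

axis z_0 = ẑ; lever o_n−o_0 = (-7.0000,-0.8787,6.1213)
cross product → J_v[:, 0] = (0.8787,-7.0000,0.0000)
J_ω[:, 0] = z_0
entry J[0][0] = 0.8787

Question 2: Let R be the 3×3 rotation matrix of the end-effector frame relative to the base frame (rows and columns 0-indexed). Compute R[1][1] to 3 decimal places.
0.707

End-effector y-axis (col 1 of R) = (-0.0000,0.7071,-0.7071)
R[1][1] = 0.7071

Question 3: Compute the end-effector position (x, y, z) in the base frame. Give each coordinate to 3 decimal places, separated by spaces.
-7.000 -0.879 6.121

after link 1: o_1 = (-1.0000, 0.0000, 0.0000)
after link 2: o_2 = (-1.0000, -1.0000, -1.0000)
after link 3: o_3 = (-1.0000, -5.0000, 4.0000)
after link 4: o_4 = (-4.0000, -3.0000, 4.0000)
after link 5: o_5 = (-7.0000, -0.8787, 6.1213)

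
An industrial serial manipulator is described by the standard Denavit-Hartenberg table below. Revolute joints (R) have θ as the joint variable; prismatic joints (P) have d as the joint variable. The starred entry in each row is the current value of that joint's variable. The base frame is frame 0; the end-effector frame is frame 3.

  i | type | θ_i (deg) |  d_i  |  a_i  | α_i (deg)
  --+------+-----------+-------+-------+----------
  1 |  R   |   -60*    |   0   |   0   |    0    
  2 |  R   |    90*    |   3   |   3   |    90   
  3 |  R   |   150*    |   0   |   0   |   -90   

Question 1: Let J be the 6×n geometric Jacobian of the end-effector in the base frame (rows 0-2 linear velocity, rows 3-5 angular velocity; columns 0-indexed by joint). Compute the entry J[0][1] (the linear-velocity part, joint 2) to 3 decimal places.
-1.500

axis z_1 = (0.0000,0.0000,1.0000); lever o_n−o_1 = (2.5981,1.5000,3.0000)
cross product → J_v[:, 1] = (-1.5000,2.5981,0.0000)
J_ω[:, 1] = z_1
entry J[0][1] = -1.5000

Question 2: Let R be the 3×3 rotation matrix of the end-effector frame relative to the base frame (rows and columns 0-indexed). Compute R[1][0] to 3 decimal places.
-0.433

End-effector x-axis (col 0 of R) = (-0.7500,-0.4330,0.5000)
R[1][0] = -0.4330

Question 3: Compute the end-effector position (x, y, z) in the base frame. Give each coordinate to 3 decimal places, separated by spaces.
2.598 1.500 3.000

after link 1: o_1 = (0.0000, 0.0000, 0.0000)
after link 2: o_2 = (2.5981, 1.5000, 3.0000)
after link 3: o_3 = (2.5981, 1.5000, 3.0000)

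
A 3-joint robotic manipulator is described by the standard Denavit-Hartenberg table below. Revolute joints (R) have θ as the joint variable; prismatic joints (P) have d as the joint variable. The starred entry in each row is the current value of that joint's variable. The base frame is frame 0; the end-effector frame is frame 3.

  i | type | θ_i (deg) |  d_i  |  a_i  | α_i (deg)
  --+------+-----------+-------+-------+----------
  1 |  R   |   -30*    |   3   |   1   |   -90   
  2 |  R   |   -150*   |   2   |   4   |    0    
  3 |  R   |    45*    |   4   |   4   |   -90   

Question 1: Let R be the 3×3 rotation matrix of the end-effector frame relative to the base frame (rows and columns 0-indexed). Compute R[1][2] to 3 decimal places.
-0.483

End-effector z-axis (col 2 of R) = (0.8365,-0.4830,0.2588)
R[1][2] = -0.4830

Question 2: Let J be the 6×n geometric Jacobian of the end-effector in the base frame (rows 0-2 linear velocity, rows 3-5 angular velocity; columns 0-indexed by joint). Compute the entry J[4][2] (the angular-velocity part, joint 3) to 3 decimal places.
axis z_2 = (0.5000,0.8660,0.0000); lever o_n−o_2 = (1.1034,3.9817,3.8637)
cross product → J_v[:, 2] = (3.3461,-1.9319,1.0353)
J_ω[:, 2] = z_2
entry J[4][2] = 0.8660

0.866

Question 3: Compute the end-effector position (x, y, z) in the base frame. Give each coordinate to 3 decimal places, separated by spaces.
-0.031 6.946 8.864

after link 1: o_1 = (0.8660, -0.5000, 3.0000)
after link 2: o_2 = (-1.1340, 2.9641, 5.0000)
after link 3: o_3 = (-0.0306, 6.9458, 8.8637)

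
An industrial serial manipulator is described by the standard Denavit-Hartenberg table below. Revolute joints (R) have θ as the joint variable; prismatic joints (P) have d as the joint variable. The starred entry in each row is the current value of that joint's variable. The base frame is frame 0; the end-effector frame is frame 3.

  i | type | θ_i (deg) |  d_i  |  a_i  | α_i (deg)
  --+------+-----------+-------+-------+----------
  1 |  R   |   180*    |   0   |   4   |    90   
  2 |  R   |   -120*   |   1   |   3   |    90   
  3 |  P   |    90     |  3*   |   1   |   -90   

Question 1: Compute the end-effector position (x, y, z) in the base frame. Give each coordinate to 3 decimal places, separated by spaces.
0.098 2.000 -1.098

after link 1: o_1 = (-4.0000, 0.0000, 0.0000)
after link 2: o_2 = (-2.5000, 1.0000, -2.5981)
after link 3: o_3 = (0.0981, 2.0000, -1.0981)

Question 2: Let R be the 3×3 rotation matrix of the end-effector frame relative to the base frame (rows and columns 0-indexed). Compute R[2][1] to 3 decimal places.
End-effector y-axis (col 1 of R) = (-0.8660,0.0000,-0.5000)
R[2][1] = -0.5000

-0.500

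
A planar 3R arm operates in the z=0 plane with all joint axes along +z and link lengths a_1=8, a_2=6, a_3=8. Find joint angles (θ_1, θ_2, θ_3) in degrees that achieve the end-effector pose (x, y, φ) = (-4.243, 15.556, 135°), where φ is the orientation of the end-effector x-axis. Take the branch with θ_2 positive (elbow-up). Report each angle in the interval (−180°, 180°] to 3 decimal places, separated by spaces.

wrist centre = target − a_3·(cos φ, sin φ) = (1.4139, 9.8991)
cos θ_2 = (99.9921−8²−6²)/(2·8·6) = -0.0001; θ_2 = 90.0047° (elbow-up)
β = atan2(9.8991,1.4139) = 81.8717°; ψ = atan2(6.0000,7.9995) = 36.8716°
θ_1 = β − ψ = 45.0001°
θ_3 = φ − θ_1 − θ_2 = -0.0048° (wrapped to (-180°,180°])

45.000 90.005 -0.005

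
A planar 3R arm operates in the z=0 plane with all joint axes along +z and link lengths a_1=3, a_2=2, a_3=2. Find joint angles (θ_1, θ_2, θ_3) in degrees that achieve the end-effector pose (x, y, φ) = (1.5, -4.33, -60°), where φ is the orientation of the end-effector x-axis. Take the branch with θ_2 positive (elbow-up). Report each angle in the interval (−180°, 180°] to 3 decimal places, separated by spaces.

-120.000 120.004 -60.004

wrist centre = target − a_3·(cos φ, sin φ) = (0.5000, -2.5979)
cos θ_2 = (6.9993−3²−2²)/(2·3·2) = -0.5001; θ_2 = 120.0036° (elbow-up)
β = atan2(-2.5979,0.5000) = -79.1061°; ψ = atan2(1.7320,1.9999) = 40.8939°
θ_1 = β − ψ = -120.0000°
θ_3 = φ − θ_1 − θ_2 = -60.0036° (wrapped to (-180°,180°])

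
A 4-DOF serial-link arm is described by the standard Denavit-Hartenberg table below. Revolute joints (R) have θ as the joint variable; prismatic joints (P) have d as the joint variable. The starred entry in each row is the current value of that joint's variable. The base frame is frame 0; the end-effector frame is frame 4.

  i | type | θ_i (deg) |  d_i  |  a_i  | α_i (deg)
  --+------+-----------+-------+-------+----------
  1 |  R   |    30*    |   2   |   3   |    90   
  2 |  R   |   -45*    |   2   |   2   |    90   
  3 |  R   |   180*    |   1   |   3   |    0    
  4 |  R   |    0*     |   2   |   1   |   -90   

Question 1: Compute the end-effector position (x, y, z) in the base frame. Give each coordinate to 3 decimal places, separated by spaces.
after link 1: o_1 = (2.5981, 1.5000, 2.0000)
after link 2: o_2 = (4.8228, 0.4751, 0.5858)
after link 3: o_3 = (2.3733, -0.9392, 2.0000)
after link 4: o_4 = (0.5362, -1.9998, 1.2929)

0.536 -2.000 1.293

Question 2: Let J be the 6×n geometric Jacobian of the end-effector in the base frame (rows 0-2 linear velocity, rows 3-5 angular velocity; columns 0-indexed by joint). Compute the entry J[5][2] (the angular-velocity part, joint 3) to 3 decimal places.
-0.707

axis z_2 = (-0.6124,-0.3536,-0.7071); lever o_n−o_2 = (-4.2866,-2.4749,0.7071)
cross product → J_v[:, 2] = (-2.0000,3.4641,0.0000)
J_ω[:, 2] = z_2
entry J[5][2] = -0.7071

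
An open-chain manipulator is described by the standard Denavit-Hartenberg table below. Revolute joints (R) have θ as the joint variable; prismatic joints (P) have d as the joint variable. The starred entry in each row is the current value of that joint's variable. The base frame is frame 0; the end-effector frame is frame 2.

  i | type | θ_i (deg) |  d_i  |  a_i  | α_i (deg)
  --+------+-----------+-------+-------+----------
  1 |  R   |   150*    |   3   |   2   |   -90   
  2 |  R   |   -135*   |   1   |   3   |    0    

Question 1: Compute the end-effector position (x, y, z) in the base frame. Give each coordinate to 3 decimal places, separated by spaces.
after link 1: o_1 = (-1.7321, 1.0000, 3.0000)
after link 2: o_2 = (-0.3949, -0.9267, 5.1213)

-0.395 -0.927 5.121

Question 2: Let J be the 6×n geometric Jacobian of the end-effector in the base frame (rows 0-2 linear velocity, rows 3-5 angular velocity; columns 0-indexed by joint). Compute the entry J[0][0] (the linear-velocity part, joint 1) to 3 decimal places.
0.927

axis z_0 = ẑ; lever o_n−o_0 = (-0.3949,-0.9267,5.1213)
cross product → J_v[:, 0] = (0.9267,-0.3949,0.0000)
J_ω[:, 0] = z_0
entry J[0][0] = 0.9267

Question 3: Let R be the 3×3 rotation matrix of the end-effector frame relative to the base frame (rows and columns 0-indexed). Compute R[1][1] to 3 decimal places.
End-effector y-axis (col 1 of R) = (-0.6124,0.3536,0.7071)
R[1][1] = 0.3536

0.354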